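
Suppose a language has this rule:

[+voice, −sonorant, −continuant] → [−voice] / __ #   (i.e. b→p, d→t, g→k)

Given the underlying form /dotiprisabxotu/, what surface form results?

dotiprisabxotu

No segment of /dotiprisabxotu/ meets the structural description of the rule, so the form surfaces unchanged.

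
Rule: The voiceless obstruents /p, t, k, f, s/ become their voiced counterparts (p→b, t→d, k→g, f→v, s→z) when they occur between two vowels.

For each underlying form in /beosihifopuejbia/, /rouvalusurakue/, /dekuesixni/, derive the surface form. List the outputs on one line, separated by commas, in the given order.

beozihivobuejbia, rouvaluzurague, deguezixni

/beosihifopuejbia/: /s/ is a voiceless obstruent between vowels /o/ and /i/, so it voices to [z]. /f/ is a voiceless obstruent between vowels /i/ and /o/, so it voices to [v]. /p/ is a voiceless obstruent between vowels /o/ and /u/, so it voices to [b]. → [beozihivobuejbia].
/rouvalusurakue/: /s/ is a voiceless obstruent between vowels /u/ and /u/, so it voices to [z]. /k/ is a voiceless obstruent between vowels /a/ and /u/, so it voices to [g]. → [rouvaluzurague].
/dekuesixni/: /k/ is a voiceless obstruent between vowels /e/ and /u/, so it voices to [g]. /s/ is a voiceless obstruent between vowels /e/ and /i/, so it voices to [z]. → [deguezixni].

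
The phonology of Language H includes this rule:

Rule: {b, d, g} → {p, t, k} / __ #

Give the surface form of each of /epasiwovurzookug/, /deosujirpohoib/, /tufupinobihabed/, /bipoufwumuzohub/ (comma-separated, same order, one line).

epasiwovurzookuk, deosujirpohoip, tufupinobihabet, bipoufwumuzohup

/epasiwovurzookug/: /g/ is a voiced stop in word-final position, so it devoices to [k]. → [epasiwovurzookuk].
/deosujirpohoib/: /b/ is a voiced stop in word-final position, so it devoices to [p]. → [deosujirpohoip].
/tufupinobihabed/: /d/ is a voiced stop in word-final position, so it devoices to [t]. → [tufupinobihabet].
/bipoufwumuzohub/: /b/ is a voiced stop in word-final position, so it devoices to [p]. → [bipoufwumuzohup].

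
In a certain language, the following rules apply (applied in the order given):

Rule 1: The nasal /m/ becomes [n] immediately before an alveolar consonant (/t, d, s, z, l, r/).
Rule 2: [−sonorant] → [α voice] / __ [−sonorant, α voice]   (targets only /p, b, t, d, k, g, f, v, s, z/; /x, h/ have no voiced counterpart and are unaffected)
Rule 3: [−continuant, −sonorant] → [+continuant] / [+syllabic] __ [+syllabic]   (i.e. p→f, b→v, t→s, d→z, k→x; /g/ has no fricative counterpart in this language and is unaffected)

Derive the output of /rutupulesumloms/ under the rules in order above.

Rule 1 (nasal place assimilation): /m/ precedes the alveolar consonant /l/, so it assimilates in place to [n]. /m/ precedes the alveolar consonant /s/, so it assimilates in place to [n]. /rutupulesumloms/ → rutupulesunlons.
Rule 2 (regressive voicing assimilation): no segment meets the environment; /rutupulesunlons/ is unchanged.
Rule 3 (intervocalic spirantization): /t/ is a stop between vowels /u/ and /u/, so it spirantizes to the fricative [s]. /p/ is a stop between vowels /u/ and /u/, so it spirantizes to the fricative [f]. /rutupulesunlons/ → rusufulesunlons.

rusufulesunlons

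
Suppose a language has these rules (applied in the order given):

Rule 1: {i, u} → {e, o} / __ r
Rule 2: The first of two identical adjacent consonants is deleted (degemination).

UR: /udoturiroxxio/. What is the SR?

udotoreroxio

Rule 1 (pre-rhotic lowering): /u/ is a high vowel immediately before /r/, so it lowers to [o]. /i/ is a high vowel immediately before /r/, so it lowers to [e]. /udoturiroxxio/ → udotoreroxxio.
Rule 2 (degemination): /xx/ is a geminate; the first /x/ deletes. /udotoreroxxio/ → udotoreroxio.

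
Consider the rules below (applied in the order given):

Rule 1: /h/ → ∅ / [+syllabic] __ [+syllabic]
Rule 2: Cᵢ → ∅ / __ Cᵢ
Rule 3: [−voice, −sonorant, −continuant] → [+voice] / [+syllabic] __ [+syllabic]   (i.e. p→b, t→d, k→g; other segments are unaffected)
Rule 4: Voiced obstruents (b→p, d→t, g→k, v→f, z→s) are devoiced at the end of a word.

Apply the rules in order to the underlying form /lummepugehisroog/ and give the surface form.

lumebugeisrook

Rule 1 (intervocalic h-deletion): /h/ occurs between vowels /e/ and /i/, so it deletes. /lummepugehisroog/ → lummepugeisroog.
Rule 2 (degemination): /mm/ is a geminate; the first /m/ deletes. /lummepugeisroog/ → lumepugeisroog.
Rule 3 (intervocalic voicing): /p/ is a voiceless stop between vowels /e/ and /u/, so it voices to [b]. /lumepugeisroog/ → lumebugeisroog.
Rule 4 (final devoicing): /g/ is a voiced obstruent in word-final position, so it devoices to [k]. /lumebugeisroog/ → lumebugeisrook.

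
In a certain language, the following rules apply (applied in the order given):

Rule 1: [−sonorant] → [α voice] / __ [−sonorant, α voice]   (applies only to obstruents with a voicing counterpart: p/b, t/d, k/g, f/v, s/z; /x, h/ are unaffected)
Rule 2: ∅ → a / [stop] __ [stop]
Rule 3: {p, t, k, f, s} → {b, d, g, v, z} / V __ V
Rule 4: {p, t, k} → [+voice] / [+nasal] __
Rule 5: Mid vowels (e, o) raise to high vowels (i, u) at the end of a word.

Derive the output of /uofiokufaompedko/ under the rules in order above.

uovioguvaombedagu

Rule 1 (regressive voicing assimilation): /d/ precedes the voiceless obstruent /k/, so it devoices to [t] by assimilation. /uofiokufaompedko/ → uofiokufaompetko.
Rule 2 (stop-cluster a-epenthesis): /t/ and /k/ form a stop–stop cluster, so [a] is inserted between them. /uofiokufaompetko/ → uofiokufaompetako.
Rule 3 (intervocalic voicing): /f/ is a voiceless obstruent between vowels /o/ and /i/, so it voices to [v]. /k/ is a voiceless obstruent between vowels /o/ and /u/, so it voices to [g]. /f/ is a voiceless obstruent between vowels /u/ and /a/, so it voices to [v]. /t/ is a voiceless obstruent between vowels /e/ and /a/, so it voices to [d]. /k/ is a voiceless obstruent between vowels /a/ and /o/, so it voices to [g]. /uofiokufaompetako/ → uovioguvaompedago.
Rule 4 (post-nasal voicing): /p/ is a voiceless stop immediately after the nasal /m/, so it voices to [b]. /uovioguvaompedago/ → uovioguvaombedago.
Rule 5 (final vowel raising): /o/ is a mid vowel in word-final position, so it raises to [u]. /uovioguvaombedago/ → uovioguvaombedagu.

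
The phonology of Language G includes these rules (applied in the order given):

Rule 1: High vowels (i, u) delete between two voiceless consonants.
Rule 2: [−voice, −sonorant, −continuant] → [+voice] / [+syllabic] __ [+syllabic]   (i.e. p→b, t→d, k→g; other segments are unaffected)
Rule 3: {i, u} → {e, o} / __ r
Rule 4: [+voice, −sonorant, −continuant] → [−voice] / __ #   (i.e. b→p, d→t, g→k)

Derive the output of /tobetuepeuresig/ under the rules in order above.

tobeduebeoresik

Rule 1 (high vowel syncope): no segment meets the environment; /tobetuepeuresig/ is unchanged.
Rule 2 (intervocalic voicing): /t/ is a voiceless stop between vowels /e/ and /u/, so it voices to [d]. /p/ is a voiceless stop between vowels /e/ and /e/, so it voices to [b]. /tobetuepeuresig/ → tobeduebeuresig.
Rule 3 (pre-rhotic lowering): /u/ is a high vowel immediately before /r/, so it lowers to [o]. /tobeduebeuresig/ → tobeduebeoresig.
Rule 4 (final devoicing): /g/ is a voiced stop in word-final position, so it devoices to [k]. /tobeduebeoresig/ → tobeduebeoresik.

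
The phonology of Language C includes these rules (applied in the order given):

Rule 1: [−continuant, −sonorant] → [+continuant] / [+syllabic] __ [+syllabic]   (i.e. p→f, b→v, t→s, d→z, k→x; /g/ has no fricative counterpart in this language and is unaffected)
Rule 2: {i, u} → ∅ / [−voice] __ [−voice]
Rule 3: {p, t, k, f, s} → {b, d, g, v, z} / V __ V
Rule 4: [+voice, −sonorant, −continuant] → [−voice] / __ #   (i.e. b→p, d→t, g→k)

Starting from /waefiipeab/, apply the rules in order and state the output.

waeviiveap

Rule 1 (intervocalic spirantization): /p/ is a stop between vowels /i/ and /e/, so it spirantizes to the fricative [f]. /waefiipeab/ → waefiifeab.
Rule 2 (high vowel syncope): no segment meets the environment; /waefiifeab/ is unchanged.
Rule 3 (intervocalic voicing): /f/ is a voiceless obstruent between vowels /e/ and /i/, so it voices to [v]. /f/ is a voiceless obstruent between vowels /i/ and /e/, so it voices to [v]. /waefiifeab/ → waeviiveab.
Rule 4 (final devoicing): /b/ is a voiced stop in word-final position, so it devoices to [p]. /waeviiveab/ → waeviiveap.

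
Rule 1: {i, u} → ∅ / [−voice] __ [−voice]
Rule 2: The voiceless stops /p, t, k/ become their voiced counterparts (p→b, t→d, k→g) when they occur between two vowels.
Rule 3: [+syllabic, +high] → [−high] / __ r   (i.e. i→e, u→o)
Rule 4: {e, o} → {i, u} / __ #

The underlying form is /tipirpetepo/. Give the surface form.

Rule 1 (high vowel syncope): /i/ is a high vowel flanked by voiceless consonants /t/ and /p/, so it deletes. /tipirpetepo/ → tpirpetepo.
Rule 2 (intervocalic voicing): /t/ is a voiceless stop between vowels /e/ and /e/, so it voices to [d]. /p/ is a voiceless stop between vowels /e/ and /o/, so it voices to [b]. /tpirpetepo/ → tpirpedebo.
Rule 3 (pre-rhotic lowering): /i/ is a high vowel immediately before /r/, so it lowers to [e]. /tpirpedebo/ → tperpedebo.
Rule 4 (final vowel raising): /o/ is a mid vowel in word-final position, so it raises to [u]. /tperpedebo/ → tperpedebu.

tperpedebu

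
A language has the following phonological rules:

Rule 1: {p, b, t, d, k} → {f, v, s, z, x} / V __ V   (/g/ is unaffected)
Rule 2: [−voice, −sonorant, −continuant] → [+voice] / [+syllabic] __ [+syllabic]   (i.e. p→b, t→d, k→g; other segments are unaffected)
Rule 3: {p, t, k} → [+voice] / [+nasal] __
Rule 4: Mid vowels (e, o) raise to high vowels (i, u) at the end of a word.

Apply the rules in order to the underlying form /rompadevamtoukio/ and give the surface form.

Rule 1 (intervocalic spirantization): /d/ is a stop between vowels /a/ and /e/, so it spirantizes to the fricative [z]. /k/ is a stop between vowels /u/ and /i/, so it spirantizes to the fricative [x]. /rompadevamtoukio/ → rompazevamtouxio.
Rule 2 (intervocalic voicing): no segment meets the environment; /rompazevamtouxio/ is unchanged.
Rule 3 (post-nasal voicing): /p/ is a voiceless stop immediately after the nasal /m/, so it voices to [b]. /t/ is a voiceless stop immediately after the nasal /m/, so it voices to [d]. /rompazevamtouxio/ → rombazevamdouxio.
Rule 4 (final vowel raising): /o/ is a mid vowel in word-final position, so it raises to [u]. /rombazevamdouxio/ → rombazevamdouxiu.

rombazevamdouxiu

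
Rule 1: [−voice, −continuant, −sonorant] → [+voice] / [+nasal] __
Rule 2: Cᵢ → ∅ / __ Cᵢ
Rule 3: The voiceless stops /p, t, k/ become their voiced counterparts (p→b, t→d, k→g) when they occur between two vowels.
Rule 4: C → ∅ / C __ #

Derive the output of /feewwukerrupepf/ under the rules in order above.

Rule 1 (post-nasal voicing): no segment meets the environment; /feewwukerrupepf/ is unchanged.
Rule 2 (degemination): /ww/ is a geminate; the first /w/ deletes. /rr/ is a geminate; the first /r/ deletes. /feewwukerrupepf/ → feewukerupepf.
Rule 3 (intervocalic voicing): /k/ is a voiceless stop between vowels /u/ and /e/, so it voices to [g]. /p/ is a voiceless stop between vowels /u/ and /e/, so it voices to [b]. /feewukerupepf/ → feewugerubepf.
Rule 4 (final cluster simplification): /f/ is the second consonant of a word-final cluster /pf/, so it deletes. /feewugerubepf/ → feewugerubep.

feewugerubep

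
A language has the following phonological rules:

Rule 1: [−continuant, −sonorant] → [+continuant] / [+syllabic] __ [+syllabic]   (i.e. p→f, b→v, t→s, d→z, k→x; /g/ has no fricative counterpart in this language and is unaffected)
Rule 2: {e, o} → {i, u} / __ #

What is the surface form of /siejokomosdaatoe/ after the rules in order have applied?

siejoxomosdaasoi

Rule 1 (intervocalic spirantization): /k/ is a stop between vowels /o/ and /o/, so it spirantizes to the fricative [x]. /t/ is a stop between vowels /a/ and /o/, so it spirantizes to the fricative [s]. /siejokomosdaatoe/ → siejoxomosdaasoe.
Rule 2 (final vowel raising): /e/ is a mid vowel in word-final position, so it raises to [i]. /siejoxomosdaasoe/ → siejoxomosdaasoi.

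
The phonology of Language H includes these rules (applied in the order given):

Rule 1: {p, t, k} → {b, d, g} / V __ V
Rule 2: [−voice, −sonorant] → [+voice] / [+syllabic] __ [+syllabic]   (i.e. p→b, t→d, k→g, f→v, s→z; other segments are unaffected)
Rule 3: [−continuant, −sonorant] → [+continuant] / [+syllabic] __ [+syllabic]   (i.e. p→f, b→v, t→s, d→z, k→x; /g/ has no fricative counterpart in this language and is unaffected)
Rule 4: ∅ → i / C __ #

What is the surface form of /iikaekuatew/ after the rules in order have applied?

Rule 1 (intervocalic voicing): /k/ is a voiceless stop between vowels /i/ and /a/, so it voices to [g]. /k/ is a voiceless stop between vowels /e/ and /u/, so it voices to [g]. /t/ is a voiceless stop between vowels /a/ and /e/, so it voices to [d]. /iikaekuatew/ → iigaeguadew.
Rule 2 (intervocalic voicing): no segment meets the environment; /iigaeguadew/ is unchanged.
Rule 3 (intervocalic spirantization): /d/ is a stop between vowels /a/ and /e/, so it spirantizes to the fricative [z]. /iigaeguadew/ → iigaeguazew.
Rule 4 (final i-epenthesis): the form ends in the consonant /w/, so [i] is inserted word-finally. /iigaeguazew/ → iigaeguazewi.

iigaeguazewi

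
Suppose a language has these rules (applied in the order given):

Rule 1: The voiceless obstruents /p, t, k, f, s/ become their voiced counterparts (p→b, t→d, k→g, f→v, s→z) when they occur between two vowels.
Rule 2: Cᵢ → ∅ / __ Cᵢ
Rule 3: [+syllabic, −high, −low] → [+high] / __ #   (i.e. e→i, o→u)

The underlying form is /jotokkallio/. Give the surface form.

Rule 1 (intervocalic voicing): /t/ is a voiceless obstruent between vowels /o/ and /o/, so it voices to [d]. /jotokkallio/ → jodokkallio.
Rule 2 (degemination): /kk/ is a geminate; the first /k/ deletes. /ll/ is a geminate; the first /l/ deletes. /jodokkallio/ → jodokalio.
Rule 3 (final vowel raising): /o/ is a mid vowel in word-final position, so it raises to [u]. /jodokalio/ → jodokaliu.

jodokaliu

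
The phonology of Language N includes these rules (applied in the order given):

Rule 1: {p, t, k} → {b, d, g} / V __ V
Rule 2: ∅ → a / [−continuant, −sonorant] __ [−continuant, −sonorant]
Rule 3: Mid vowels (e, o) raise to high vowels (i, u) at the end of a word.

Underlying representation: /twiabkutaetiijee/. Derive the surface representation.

Rule 1 (intervocalic voicing): /t/ is a voiceless stop between vowels /u/ and /a/, so it voices to [d]. /t/ is a voiceless stop between vowels /e/ and /i/, so it voices to [d]. /twiabkutaetiijee/ → twiabkudaediijee.
Rule 2 (stop-cluster a-epenthesis): /b/ and /k/ form a stop–stop cluster, so [a] is inserted between them. /twiabkudaediijee/ → twiabakudaediijee.
Rule 3 (final vowel raising): /e/ is a mid vowel in word-final position, so it raises to [i]. /twiabakudaediijee/ → twiabakudaediijei.

twiabakudaediijei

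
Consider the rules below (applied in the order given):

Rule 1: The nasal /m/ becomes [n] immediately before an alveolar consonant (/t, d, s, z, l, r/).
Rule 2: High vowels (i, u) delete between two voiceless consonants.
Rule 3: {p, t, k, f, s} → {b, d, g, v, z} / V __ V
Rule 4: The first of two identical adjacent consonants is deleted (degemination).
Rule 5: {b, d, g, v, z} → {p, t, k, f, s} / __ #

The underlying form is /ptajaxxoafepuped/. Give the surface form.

ptajaxoavepet

Rule 1 (nasal place assimilation): no segment meets the environment; /ptajaxxoafepuped/ is unchanged.
Rule 2 (high vowel syncope): /u/ is a high vowel flanked by voiceless consonants /p/ and /p/, so it deletes. /ptajaxxoafepuped/ → ptajaxxoafepped.
Rule 3 (intervocalic voicing): /f/ is a voiceless obstruent between vowels /a/ and /e/, so it voices to [v]. /ptajaxxoafepped/ → ptajaxxoavepped.
Rule 4 (degemination): /xx/ is a geminate; the first /x/ deletes. /pp/ is a geminate; the first /p/ deletes. /ptajaxxoavepped/ → ptajaxoaveped.
Rule 5 (final devoicing): /d/ is a voiced obstruent in word-final position, so it devoices to [t]. /ptajaxoaveped/ → ptajaxoavepet.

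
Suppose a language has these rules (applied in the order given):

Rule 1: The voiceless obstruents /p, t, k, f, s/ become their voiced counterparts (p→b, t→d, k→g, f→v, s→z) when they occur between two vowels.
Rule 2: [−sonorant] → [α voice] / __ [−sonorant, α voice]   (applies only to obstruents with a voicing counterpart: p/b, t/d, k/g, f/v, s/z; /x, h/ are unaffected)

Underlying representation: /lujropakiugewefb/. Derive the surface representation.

lujrobagiugewevb

Rule 1 (intervocalic voicing): /p/ is a voiceless obstruent between vowels /o/ and /a/, so it voices to [b]. /k/ is a voiceless obstruent between vowels /a/ and /i/, so it voices to [g]. /lujropakiugewefb/ → lujrobagiugewefb.
Rule 2 (regressive voicing assimilation): /f/ precedes the voiced obstruent /b/, so it voices to [v] by assimilation. /lujrobagiugewefb/ → lujrobagiugewevb.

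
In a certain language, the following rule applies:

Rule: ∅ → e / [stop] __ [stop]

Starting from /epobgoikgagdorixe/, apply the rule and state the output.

epobegoikegagedorixe

/b/ and /g/ form a stop–stop cluster, so [e] is inserted between them.
/k/ and /g/ form a stop–stop cluster, so [e] is inserted between them.
/g/ and /d/ form a stop–stop cluster, so [e] is inserted between them.
Surface form: [epobegoikegagedorixe].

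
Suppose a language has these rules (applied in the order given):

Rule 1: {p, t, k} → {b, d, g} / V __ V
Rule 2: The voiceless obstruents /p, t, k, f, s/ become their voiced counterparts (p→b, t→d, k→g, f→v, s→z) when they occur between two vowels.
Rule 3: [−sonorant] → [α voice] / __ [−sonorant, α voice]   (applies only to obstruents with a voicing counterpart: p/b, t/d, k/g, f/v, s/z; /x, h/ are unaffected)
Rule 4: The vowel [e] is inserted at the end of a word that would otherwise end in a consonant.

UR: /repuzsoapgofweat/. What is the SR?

Rule 1 (intervocalic voicing): /p/ is a voiceless stop between vowels /e/ and /u/, so it voices to [b]. /repuzsoapgofweat/ → rebuzsoapgofweat.
Rule 2 (intervocalic voicing): no segment meets the environment; /rebuzsoapgofweat/ is unchanged.
Rule 3 (regressive voicing assimilation): /z/ precedes the voiceless obstruent /s/, so it devoices to [s] by assimilation. /p/ precedes the voiced obstruent /g/, so it voices to [b] by assimilation. /rebuzsoapgofweat/ → rebussoabgofweat.
Rule 4 (final e-epenthesis): the form ends in the consonant /t/, so [e] is inserted word-finally. /rebussoabgofweat/ → rebussoabgofweate.

rebussoabgofweate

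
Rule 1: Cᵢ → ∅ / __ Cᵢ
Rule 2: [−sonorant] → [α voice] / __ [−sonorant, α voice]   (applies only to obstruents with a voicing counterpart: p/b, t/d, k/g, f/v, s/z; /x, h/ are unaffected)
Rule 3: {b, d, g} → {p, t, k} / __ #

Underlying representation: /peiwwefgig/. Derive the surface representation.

peiwevgik

Rule 1 (degemination): /ww/ is a geminate; the first /w/ deletes. /peiwwefgig/ → peiwefgig.
Rule 2 (regressive voicing assimilation): /f/ precedes the voiced obstruent /g/, so it voices to [v] by assimilation. /peiwefgig/ → peiwevgig.
Rule 3 (final devoicing): /g/ is a voiced stop in word-final position, so it devoices to [k]. /peiwevgig/ → peiwevgik.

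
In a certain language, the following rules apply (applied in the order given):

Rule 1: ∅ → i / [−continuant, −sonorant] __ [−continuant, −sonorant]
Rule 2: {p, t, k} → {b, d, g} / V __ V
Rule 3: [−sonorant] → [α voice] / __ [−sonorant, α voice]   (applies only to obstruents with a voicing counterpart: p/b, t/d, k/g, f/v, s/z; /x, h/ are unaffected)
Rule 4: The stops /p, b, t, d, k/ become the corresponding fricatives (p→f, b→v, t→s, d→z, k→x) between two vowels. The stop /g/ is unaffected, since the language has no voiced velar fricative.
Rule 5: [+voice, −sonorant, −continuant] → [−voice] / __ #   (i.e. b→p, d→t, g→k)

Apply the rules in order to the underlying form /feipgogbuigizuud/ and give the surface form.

feivigogivuigizuut

Rule 1 (stop-cluster i-epenthesis): /p/ and /g/ form a stop–stop cluster, so [i] is inserted between them. /g/ and /b/ form a stop–stop cluster, so [i] is inserted between them. /feipgogbuigizuud/ → feipigogibuigizuud.
Rule 2 (intervocalic voicing): /p/ is a voiceless stop between vowels /i/ and /i/, so it voices to [b]. /feipigogibuigizuud/ → feibigogibuigizuud.
Rule 3 (regressive voicing assimilation): no segment meets the environment; /feibigogibuigizuud/ is unchanged.
Rule 4 (intervocalic spirantization): /b/ is a stop between vowels /i/ and /i/, so it spirantizes to the fricative [v]. /b/ is a stop between vowels /i/ and /u/, so it spirantizes to the fricative [v]. /feibigogibuigizuud/ → feivigogivuigizuud.
Rule 5 (final devoicing): /d/ is a voiced stop in word-final position, so it devoices to [t]. /feivigogivuigizuud/ → feivigogivuigizuut.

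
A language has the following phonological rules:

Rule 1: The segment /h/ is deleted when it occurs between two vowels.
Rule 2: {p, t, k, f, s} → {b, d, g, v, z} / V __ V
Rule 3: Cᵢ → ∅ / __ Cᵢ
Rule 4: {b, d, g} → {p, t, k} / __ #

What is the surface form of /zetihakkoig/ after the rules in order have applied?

Rule 1 (intervocalic h-deletion): /h/ occurs between vowels /i/ and /a/, so it deletes. /zetihakkoig/ → zetiakkoig.
Rule 2 (intervocalic voicing): /t/ is a voiceless obstruent between vowels /e/ and /i/, so it voices to [d]. /zetiakkoig/ → zediakkoig.
Rule 3 (degemination): /kk/ is a geminate; the first /k/ deletes. /zediakkoig/ → zediakoig.
Rule 4 (final devoicing): /g/ is a voiced stop in word-final position, so it devoices to [k]. /zediakoig/ → zediakoik.

zediakoik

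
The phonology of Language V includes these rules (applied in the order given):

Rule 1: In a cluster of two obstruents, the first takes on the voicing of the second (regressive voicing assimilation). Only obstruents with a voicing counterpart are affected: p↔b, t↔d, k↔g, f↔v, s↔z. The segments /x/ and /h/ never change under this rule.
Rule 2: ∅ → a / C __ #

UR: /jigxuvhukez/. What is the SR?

Rule 1 (regressive voicing assimilation): /g/ precedes the voiceless obstruent /x/, so it devoices to [k] by assimilation. /v/ precedes the voiceless obstruent /h/, so it devoices to [f] by assimilation. /jigxuvhukez/ → jikxufhukez.
Rule 2 (final a-epenthesis): the form ends in the consonant /z/, so [a] is inserted word-finally. /jikxufhukez/ → jikxufhukeza.

jikxufhukeza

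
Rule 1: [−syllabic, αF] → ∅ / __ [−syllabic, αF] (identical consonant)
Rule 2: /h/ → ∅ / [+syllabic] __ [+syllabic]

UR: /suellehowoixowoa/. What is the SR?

Rule 1 (degemination): /ll/ is a geminate; the first /l/ deletes. /suellehowoixowoa/ → suelehowoixowoa.
Rule 2 (intervocalic h-deletion): /h/ occurs between vowels /e/ and /o/, so it deletes. /suelehowoixowoa/ → sueleowoixowoa.

sueleowoixowoa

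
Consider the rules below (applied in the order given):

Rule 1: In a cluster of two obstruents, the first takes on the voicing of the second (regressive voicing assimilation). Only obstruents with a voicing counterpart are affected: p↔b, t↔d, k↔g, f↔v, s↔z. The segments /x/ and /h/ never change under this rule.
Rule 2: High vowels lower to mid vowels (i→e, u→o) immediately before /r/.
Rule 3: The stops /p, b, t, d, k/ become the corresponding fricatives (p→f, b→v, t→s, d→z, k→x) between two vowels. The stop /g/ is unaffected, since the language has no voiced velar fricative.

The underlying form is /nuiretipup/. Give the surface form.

nueresifup

Rule 1 (regressive voicing assimilation): no segment meets the environment; /nuiretipup/ is unchanged.
Rule 2 (pre-rhotic lowering): /i/ is a high vowel immediately before /r/, so it lowers to [e]. /nuiretipup/ → nueretipup.
Rule 3 (intervocalic spirantization): /t/ is a stop between vowels /e/ and /i/, so it spirantizes to the fricative [s]. /p/ is a stop between vowels /i/ and /u/, so it spirantizes to the fricative [f]. /nueretipup/ → nueresifup.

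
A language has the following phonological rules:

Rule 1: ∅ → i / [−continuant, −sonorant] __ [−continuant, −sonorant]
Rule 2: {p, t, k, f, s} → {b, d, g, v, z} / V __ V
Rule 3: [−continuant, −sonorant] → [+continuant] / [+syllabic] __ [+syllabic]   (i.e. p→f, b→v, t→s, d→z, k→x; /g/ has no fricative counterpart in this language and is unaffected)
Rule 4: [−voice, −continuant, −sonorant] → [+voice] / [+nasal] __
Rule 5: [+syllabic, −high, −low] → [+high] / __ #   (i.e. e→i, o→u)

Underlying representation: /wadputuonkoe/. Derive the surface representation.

wazivuzuongoi

Rule 1 (stop-cluster i-epenthesis): /d/ and /p/ form a stop–stop cluster, so [i] is inserted between them. /wadputuonkoe/ → wadiputuonkoe.
Rule 2 (intervocalic voicing): /p/ is a voiceless obstruent between vowels /i/ and /u/, so it voices to [b]. /t/ is a voiceless obstruent between vowels /u/ and /u/, so it voices to [d]. /wadiputuonkoe/ → wadibuduonkoe.
Rule 3 (intervocalic spirantization): /d/ is a stop between vowels /a/ and /i/, so it spirantizes to the fricative [z]. /b/ is a stop between vowels /i/ and /u/, so it spirantizes to the fricative [v]. /d/ is a stop between vowels /u/ and /u/, so it spirantizes to the fricative [z]. /wadibuduonkoe/ → wazivuzuonkoe.
Rule 4 (post-nasal voicing): /k/ is a voiceless stop immediately after the nasal /n/, so it voices to [g]. /wazivuzuonkoe/ → wazivuzuongoe.
Rule 5 (final vowel raising): /e/ is a mid vowel in word-final position, so it raises to [i]. /wazivuzuongoe/ → wazivuzuongoi.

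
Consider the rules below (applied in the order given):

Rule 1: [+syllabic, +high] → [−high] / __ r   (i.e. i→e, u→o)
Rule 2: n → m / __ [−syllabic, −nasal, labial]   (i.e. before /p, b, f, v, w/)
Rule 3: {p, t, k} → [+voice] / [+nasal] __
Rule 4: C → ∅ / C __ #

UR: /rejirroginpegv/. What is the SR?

rejerrogimbeg

Rule 1 (pre-rhotic lowering): /i/ is a high vowel immediately before /r/, so it lowers to [e]. /rejirroginpegv/ → rejerroginpegv.
Rule 2 (nasal place assimilation): /n/ precedes the labial consonant /p/, so it assimilates in place to [m]. /rejerroginpegv/ → rejerrogimpegv.
Rule 3 (post-nasal voicing): /p/ is a voiceless stop immediately after the nasal /m/, so it voices to [b]. /rejerrogimpegv/ → rejerrogimbegv.
Rule 4 (final cluster simplification): /v/ is the second consonant of a word-final cluster /gv/, so it deletes. /rejerrogimbegv/ → rejerrogimbeg.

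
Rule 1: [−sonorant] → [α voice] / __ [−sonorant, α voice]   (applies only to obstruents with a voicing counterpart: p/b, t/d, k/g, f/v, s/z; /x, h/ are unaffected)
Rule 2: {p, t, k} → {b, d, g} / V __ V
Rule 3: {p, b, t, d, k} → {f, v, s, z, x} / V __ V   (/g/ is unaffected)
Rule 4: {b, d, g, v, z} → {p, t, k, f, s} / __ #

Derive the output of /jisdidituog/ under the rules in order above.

jizdizizuok

Rule 1 (regressive voicing assimilation): /s/ precedes the voiced obstruent /d/, so it voices to [z] by assimilation. /jisdidituog/ → jizdidituog.
Rule 2 (intervocalic voicing): /t/ is a voiceless stop between vowels /i/ and /u/, so it voices to [d]. /jizdidituog/ → jizdididuog.
Rule 3 (intervocalic spirantization): /d/ is a stop between vowels /i/ and /i/, so it spirantizes to the fricative [z]. /d/ is a stop between vowels /i/ and /u/, so it spirantizes to the fricative [z]. /jizdididuog/ → jizdizizuog.
Rule 4 (final devoicing): /g/ is a voiced obstruent in word-final position, so it devoices to [k]. /jizdizizuog/ → jizdizizuok.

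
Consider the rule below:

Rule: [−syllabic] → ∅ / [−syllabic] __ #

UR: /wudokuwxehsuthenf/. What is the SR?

wudokuwxehsuthen

/f/ is the second consonant of a word-final cluster /nf/, so it deletes.
The other instances of /w/, /d/, /k/, /x/, /h/, /s/, /t/, /n/ do not occur in the required environment and remain unchanged.
Surface form: [wudokuwxehsuthen].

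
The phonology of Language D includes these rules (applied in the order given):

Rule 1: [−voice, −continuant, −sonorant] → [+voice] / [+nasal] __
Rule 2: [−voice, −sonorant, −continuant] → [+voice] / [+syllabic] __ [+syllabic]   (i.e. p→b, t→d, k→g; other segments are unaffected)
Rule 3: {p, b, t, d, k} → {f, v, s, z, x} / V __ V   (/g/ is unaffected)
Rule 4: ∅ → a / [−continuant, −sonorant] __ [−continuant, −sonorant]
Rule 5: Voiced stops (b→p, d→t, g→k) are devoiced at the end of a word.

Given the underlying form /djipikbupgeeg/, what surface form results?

djivikabupageek

Rule 1 (post-nasal voicing): no segment meets the environment; /djipikbupgeeg/ is unchanged.
Rule 2 (intervocalic voicing): /p/ is a voiceless stop between vowels /i/ and /i/, so it voices to [b]. /djipikbupgeeg/ → djibikbupgeeg.
Rule 3 (intervocalic spirantization): /b/ is a stop between vowels /i/ and /i/, so it spirantizes to the fricative [v]. /djibikbupgeeg/ → djivikbupgeeg.
Rule 4 (stop-cluster a-epenthesis): /k/ and /b/ form a stop–stop cluster, so [a] is inserted between them. /p/ and /g/ form a stop–stop cluster, so [a] is inserted between them. /djivikbupgeeg/ → djivikabupageeg.
Rule 5 (final devoicing): /g/ is a voiced stop in word-final position, so it devoices to [k]. /djivikabupageeg/ → djivikabupageek.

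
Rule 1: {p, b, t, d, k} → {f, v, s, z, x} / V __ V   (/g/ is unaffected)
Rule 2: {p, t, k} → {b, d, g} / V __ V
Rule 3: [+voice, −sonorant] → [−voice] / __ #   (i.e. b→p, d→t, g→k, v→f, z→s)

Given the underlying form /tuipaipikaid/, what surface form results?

tuifaifixait

Rule 1 (intervocalic spirantization): /p/ is a stop between vowels /i/ and /a/, so it spirantizes to the fricative [f]. /p/ is a stop between vowels /i/ and /i/, so it spirantizes to the fricative [f]. /k/ is a stop between vowels /i/ and /a/, so it spirantizes to the fricative [x]. /tuipaipikaid/ → tuifaifixaid.
Rule 2 (intervocalic voicing): no segment meets the environment; /tuifaifixaid/ is unchanged.
Rule 3 (final devoicing): /d/ is a voiced obstruent in word-final position, so it devoices to [t]. /tuifaifixaid/ → tuifaifixait.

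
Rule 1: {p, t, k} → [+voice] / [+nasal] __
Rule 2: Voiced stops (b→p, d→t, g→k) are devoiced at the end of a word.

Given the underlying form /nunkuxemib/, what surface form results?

nunguxemip

Rule 1 (post-nasal voicing): /k/ is a voiceless stop immediately after the nasal /n/, so it voices to [g]. /nunkuxemib/ → nunguxemib.
Rule 2 (final devoicing): /b/ is a voiced stop in word-final position, so it devoices to [p]. /nunguxemib/ → nunguxemip.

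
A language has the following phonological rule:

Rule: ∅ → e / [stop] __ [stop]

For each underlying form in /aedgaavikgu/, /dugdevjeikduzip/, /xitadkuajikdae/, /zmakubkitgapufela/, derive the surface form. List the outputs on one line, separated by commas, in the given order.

/aedgaavikgu/: /d/ and /g/ form a stop–stop cluster, so [e] is inserted between them. /k/ and /g/ form a stop–stop cluster, so [e] is inserted between them. → [aedegaavikegu].
/dugdevjeikduzip/: /g/ and /d/ form a stop–stop cluster, so [e] is inserted between them. /k/ and /d/ form a stop–stop cluster, so [e] is inserted between them. → [dugedevjeikeduzip].
/xitadkuajikdae/: /d/ and /k/ form a stop–stop cluster, so [e] is inserted between them. /k/ and /d/ form a stop–stop cluster, so [e] is inserted between them. → [xitadekuajikedae].
/zmakubkitgapufela/: /b/ and /k/ form a stop–stop cluster, so [e] is inserted between them. /t/ and /g/ form a stop–stop cluster, so [e] is inserted between them. → [zmakubekitegapufela].

aedegaavikegu, dugedevjeikeduzip, xitadekuajikedae, zmakubekitegapufela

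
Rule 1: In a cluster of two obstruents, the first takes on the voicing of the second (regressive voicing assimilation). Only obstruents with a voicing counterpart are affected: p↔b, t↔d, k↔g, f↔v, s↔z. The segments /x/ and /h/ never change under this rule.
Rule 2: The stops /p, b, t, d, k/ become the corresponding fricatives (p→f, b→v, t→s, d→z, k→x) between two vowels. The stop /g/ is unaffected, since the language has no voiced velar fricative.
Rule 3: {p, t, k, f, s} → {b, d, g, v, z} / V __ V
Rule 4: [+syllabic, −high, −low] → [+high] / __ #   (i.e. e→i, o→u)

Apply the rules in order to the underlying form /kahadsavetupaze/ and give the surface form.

kahatsavezuvazi

Rule 1 (regressive voicing assimilation): /d/ precedes the voiceless obstruent /s/, so it devoices to [t] by assimilation. /kahadsavetupaze/ → kahatsavetupaze.
Rule 2 (intervocalic spirantization): /t/ is a stop between vowels /e/ and /u/, so it spirantizes to the fricative [s]. /p/ is a stop between vowels /u/ and /a/, so it spirantizes to the fricative [f]. /kahatsavetupaze/ → kahatsavesufaze.
Rule 3 (intervocalic voicing): /s/ is a voiceless obstruent between vowels /e/ and /u/, so it voices to [z]. /f/ is a voiceless obstruent between vowels /u/ and /a/, so it voices to [v]. /kahatsavesufaze/ → kahatsavezuvaze.
Rule 4 (final vowel raising): /e/ is a mid vowel in word-final position, so it raises to [i]. /kahatsavezuvaze/ → kahatsavezuvazi.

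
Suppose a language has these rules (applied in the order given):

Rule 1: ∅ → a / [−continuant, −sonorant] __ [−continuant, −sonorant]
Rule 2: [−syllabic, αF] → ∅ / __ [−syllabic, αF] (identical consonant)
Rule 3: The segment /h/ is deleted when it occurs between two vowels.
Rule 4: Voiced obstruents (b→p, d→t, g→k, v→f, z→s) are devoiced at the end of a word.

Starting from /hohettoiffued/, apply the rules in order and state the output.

hoetatoifuet

Rule 1 (stop-cluster a-epenthesis): /t/ and /t/ form a stop–stop cluster, so [a] is inserted between them. /hohettoiffued/ → hohetatoiffued.
Rule 2 (degemination): /ff/ is a geminate; the first /f/ deletes. /hohetatoiffued/ → hohetatoifued.
Rule 3 (intervocalic h-deletion): /h/ occurs between vowels /o/ and /e/, so it deletes. /hohetatoifued/ → hoetatoifued.
Rule 4 (final devoicing): /d/ is a voiced obstruent in word-final position, so it devoices to [t]. /hoetatoifued/ → hoetatoifuet.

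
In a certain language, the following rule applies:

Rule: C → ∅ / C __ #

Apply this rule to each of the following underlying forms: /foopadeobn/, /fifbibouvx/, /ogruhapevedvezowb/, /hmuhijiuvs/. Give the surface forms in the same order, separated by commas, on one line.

foopadeob, fifbibouv, ogruhapevedvezow, hmuhijiuv

/foopadeobn/: /n/ is the second consonant of a word-final cluster /bn/, so it deletes. → [foopadeob].
/fifbibouvx/: /x/ is the second consonant of a word-final cluster /vx/, so it deletes. → [fifbibouv].
/ogruhapevedvezowb/: /b/ is the second consonant of a word-final cluster /wb/, so it deletes. → [ogruhapevedvezow].
/hmuhijiuvs/: /s/ is the second consonant of a word-final cluster /vs/, so it deletes. → [hmuhijiuv].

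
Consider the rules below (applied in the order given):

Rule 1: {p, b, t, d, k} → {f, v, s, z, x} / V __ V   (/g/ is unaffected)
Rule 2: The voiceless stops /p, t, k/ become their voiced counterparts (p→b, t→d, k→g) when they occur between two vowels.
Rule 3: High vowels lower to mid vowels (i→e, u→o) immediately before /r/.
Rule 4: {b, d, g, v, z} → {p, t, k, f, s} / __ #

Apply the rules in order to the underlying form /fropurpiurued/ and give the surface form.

Rule 1 (intervocalic spirantization): /p/ is a stop between vowels /o/ and /u/, so it spirantizes to the fricative [f]. /fropurpiurued/ → frofurpiurued.
Rule 2 (intervocalic voicing): no segment meets the environment; /frofurpiurued/ is unchanged.
Rule 3 (pre-rhotic lowering): /u/ is a high vowel immediately before /r/, so it lowers to [o]. /u/ is a high vowel immediately before /r/, so it lowers to [o]. /frofurpiurued/ → froforpiorued.
Rule 4 (final devoicing): /d/ is a voiced obstruent in word-final position, so it devoices to [t]. /froforpiorued/ → froforpioruet.

froforpioruet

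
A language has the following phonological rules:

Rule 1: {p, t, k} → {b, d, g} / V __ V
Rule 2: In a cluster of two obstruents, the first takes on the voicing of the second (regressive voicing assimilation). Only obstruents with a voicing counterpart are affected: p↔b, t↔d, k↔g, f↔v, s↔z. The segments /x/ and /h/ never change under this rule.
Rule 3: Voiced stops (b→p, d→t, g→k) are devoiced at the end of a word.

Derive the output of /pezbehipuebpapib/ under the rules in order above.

pezbehibueppabip

Rule 1 (intervocalic voicing): /p/ is a voiceless stop between vowels /i/ and /u/, so it voices to [b]. /p/ is a voiceless stop between vowels /a/ and /i/, so it voices to [b]. /pezbehipuebpapib/ → pezbehibuebpabib.
Rule 2 (regressive voicing assimilation): /b/ precedes the voiceless obstruent /p/, so it devoices to [p] by assimilation. /pezbehibuebpabib/ → pezbehibueppabib.
Rule 3 (final devoicing): /b/ is a voiced stop in word-final position, so it devoices to [p]. /pezbehibueppabib/ → pezbehibueppabip.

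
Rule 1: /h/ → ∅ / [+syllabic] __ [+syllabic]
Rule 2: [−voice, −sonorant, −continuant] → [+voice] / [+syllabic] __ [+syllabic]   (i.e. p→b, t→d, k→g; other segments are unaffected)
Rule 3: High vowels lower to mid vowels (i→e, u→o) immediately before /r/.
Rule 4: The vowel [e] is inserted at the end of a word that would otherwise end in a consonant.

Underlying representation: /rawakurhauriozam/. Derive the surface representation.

rawagorhaoriozame

Rule 1 (intervocalic h-deletion): no segment meets the environment; /rawakurhauriozam/ is unchanged.
Rule 2 (intervocalic voicing): /k/ is a voiceless stop between vowels /a/ and /u/, so it voices to [g]. /rawakurhauriozam/ → rawagurhauriozam.
Rule 3 (pre-rhotic lowering): /u/ is a high vowel immediately before /r/, so it lowers to [o]. /u/ is a high vowel immediately before /r/, so it lowers to [o]. /rawagurhauriozam/ → rawagorhaoriozam.
Rule 4 (final e-epenthesis): the form ends in the consonant /m/, so [e] is inserted word-finally. /rawagorhaoriozam/ → rawagorhaoriozame.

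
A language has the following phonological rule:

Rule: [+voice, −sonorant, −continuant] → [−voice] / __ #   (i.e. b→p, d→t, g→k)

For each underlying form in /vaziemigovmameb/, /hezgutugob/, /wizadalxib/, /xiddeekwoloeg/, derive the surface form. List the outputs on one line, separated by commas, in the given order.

/vaziemigovmameb/: /b/ is a voiced stop in word-final position, so it devoices to [p]. → [vaziemigovmamep].
/hezgutugob/: /b/ is a voiced stop in word-final position, so it devoices to [p]. → [hezgutugop].
/wizadalxib/: /b/ is a voiced stop in word-final position, so it devoices to [p]. → [wizadalxip].
/xiddeekwoloeg/: /g/ is a voiced stop in word-final position, so it devoices to [k]. → [xiddeekwoloek].

vaziemigovmamep, hezgutugop, wizadalxip, xiddeekwoloek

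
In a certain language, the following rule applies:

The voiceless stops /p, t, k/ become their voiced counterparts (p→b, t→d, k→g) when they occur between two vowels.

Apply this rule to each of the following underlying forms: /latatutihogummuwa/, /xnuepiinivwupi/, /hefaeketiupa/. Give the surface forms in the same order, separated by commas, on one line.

/latatutihogummuwa/: /t/ is a voiceless stop between vowels /a/ and /a/, so it voices to [d]. /t/ is a voiceless stop between vowels /a/ and /u/, so it voices to [d]. /t/ is a voiceless stop between vowels /u/ and /i/, so it voices to [d]. → [ladadudihogummuwa].
/xnuepiinivwupi/: /p/ is a voiceless stop between vowels /e/ and /i/, so it voices to [b]. /p/ is a voiceless stop between vowels /u/ and /i/, so it voices to [b]. → [xnuebiinivwubi].
/hefaeketiupa/: /k/ is a voiceless stop between vowels /e/ and /e/, so it voices to [g]. /t/ is a voiceless stop between vowels /e/ and /i/, so it voices to [d]. /p/ is a voiceless stop between vowels /u/ and /a/, so it voices to [b]. → [hefaegediuba].

ladadudihogummuwa, xnuebiinivwubi, hefaegediuba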